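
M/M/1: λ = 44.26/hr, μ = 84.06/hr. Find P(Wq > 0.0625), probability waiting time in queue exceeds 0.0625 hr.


ρ = 44.26/84.06 = 0.5265
P(Wq > t) = ρ·e^{−(μ−λ)t} = 0.5265·e^{−2.4875}
= 0.5265·0.083118 = 0.043764

Final: 0.043764


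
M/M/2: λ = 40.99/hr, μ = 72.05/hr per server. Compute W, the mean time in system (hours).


a = 0.5689; ρ = 0.2845; P₀ = 0.557080
Lq = P₀·a^c·ρ/(c!(1−ρ)²) = 0.05009
Wq = Lq/λ = 0.05009/40.99 = 0.001222 hr
W = Wq + 1/μ = 0.001222 + 0.01388 = 0.01510 hr

Final: 0.01510 hr


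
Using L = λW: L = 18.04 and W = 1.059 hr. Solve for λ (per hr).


λ = L/W = 18.04/1.059 = 17.0349 /hr

Final: 17.0349 /hr


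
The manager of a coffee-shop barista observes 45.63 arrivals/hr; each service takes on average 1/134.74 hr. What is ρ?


ρ = λ/μ = 45.63/134.74 = 0.3387

Final: 0.3387


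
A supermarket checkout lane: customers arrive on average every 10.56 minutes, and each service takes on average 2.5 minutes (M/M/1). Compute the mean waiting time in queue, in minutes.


λ = 60/10.56 = 5.6818 /hr
μ = 60/2.5 = 24.0000 /hr
ρ = λ/μ = 5.6818/24.0000 = 0.2367
Wq = ρ/(μ−λ) = 0.2367/(24.0000−5.6818) = 0.01292 hr
In minutes: 0.01292·60 = 0.7754 min

Final: 0.7754 min


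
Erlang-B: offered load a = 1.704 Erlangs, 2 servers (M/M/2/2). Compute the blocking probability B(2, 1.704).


B(c,a) = (a^c/c!) / Σ_{k=0}^{c} a^k/k!
a^2/2! = 1.451808
Σ terms (k=0..2): 1.00000 + 1.70400 + 1.45181 = 4.155808
B = 1.451808/4.155808 = 0.349344

Final: 0.349344


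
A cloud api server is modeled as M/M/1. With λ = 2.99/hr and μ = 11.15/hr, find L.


ρ = λ/μ = 2.99/11.15 = 0.2682
L = ρ/(1−ρ) = 0.2682/(1 − 0.2682) = 0.2682/0.7318 = 0.3664

Final: 0.3664


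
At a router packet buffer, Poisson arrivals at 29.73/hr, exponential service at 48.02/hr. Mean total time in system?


W = 1/(μ−λ) = 1/(48.02 − 29.73) = 1/18.29 = 0.05467 hr

Final: 0.05467 hr


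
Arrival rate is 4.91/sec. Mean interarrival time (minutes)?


Mean interarrival time = 1/λ = 1/4.91 second = 0.20367 second
In minutes: 0.20367 × 0.0166667 = 0.003394 min

Final: 0.003394 min


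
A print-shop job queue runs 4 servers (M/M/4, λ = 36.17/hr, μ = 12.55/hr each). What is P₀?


a = λ/μ = 36.17/12.55 = 2.8821; ρ = a/c = 0.7205
Σ_{k=0}^{3} a^k/k! (terms k=0..3) = 1.00000 + 2.88207 + 4.15317 + 3.98991 = 12.02515
Tail: a^4/(4!(1−ρ)) = 68.99524/(24·0.2795) = 10.28618
P₀ = 1/(12.02515 + 10.28618) = 1/22.31133 = 0.044820

Final: 0.044820


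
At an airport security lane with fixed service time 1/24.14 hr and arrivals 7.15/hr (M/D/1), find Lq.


ρ = 7.15/24.14 = 0.2962
M/D/1: Lq = ρ²/(2(1−ρ)) = 0.08773/(2·0.7038) = 0.06232

Final: 0.06232


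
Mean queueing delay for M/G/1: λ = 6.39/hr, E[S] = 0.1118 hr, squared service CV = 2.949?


ρ = λ·E[S] = 6.39·0.1118 = 0.7144
E[S²] = E[S]²(1+C_s²) = 0.1118²·(1+2.949) = 0.049359
Wq = λ·E[S²]/(2(1−ρ)) = 6.39·0.049359/(2·0.2856) = 0.55219 hr

Final: 0.55219 hr


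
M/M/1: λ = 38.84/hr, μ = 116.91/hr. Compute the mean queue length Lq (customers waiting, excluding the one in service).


ρ = 38.84/116.91 = 0.3322
Lq = ρ²/(1−ρ) = 0.1104/0.6678 = 0.1653

Final: 0.1653


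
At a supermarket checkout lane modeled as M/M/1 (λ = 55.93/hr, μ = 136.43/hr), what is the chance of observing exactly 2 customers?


ρ = 55.93/136.43 = 0.4100
P_n = (1−ρ)·ρ^n = (1 − 0.4100)·0.4100^2 = 0.5900·0.168062 = 0.099164

Final: 0.099164


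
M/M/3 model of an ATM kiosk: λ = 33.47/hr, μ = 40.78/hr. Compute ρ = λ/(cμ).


ρ = λ/(cμ) = 33.47/(3·40.78) = 33.47/122.34 = 0.2736

Final: 0.2736


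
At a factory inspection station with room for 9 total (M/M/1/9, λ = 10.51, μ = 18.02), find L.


ρ = 10.51/18.02 = 0.5832
L = ρ[1 − (K+1)ρ^K + Kρ^(K+1)] / [(1−ρ)(1−ρ^(K+1))]
Numerator: 0.5832·(1 − 10·0.007810 + 9·0.004555) = 0.561601
Denominator: (0.4168)·(0.995445) = 0.414861
L = 0.561601/0.414861 = 1.3537

Final: 1.3537


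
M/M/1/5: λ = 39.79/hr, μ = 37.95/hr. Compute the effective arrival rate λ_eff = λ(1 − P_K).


ρ = 1.0485; P_K = (1−ρ)ρ^5/(1−ρ^6) = 0.186997
λ_eff = λ(1 − P_K) = 39.79·(1 − 0.186997) = 39.79·0.813003 = 32.3494 /hr

Final: 32.3494 /hr


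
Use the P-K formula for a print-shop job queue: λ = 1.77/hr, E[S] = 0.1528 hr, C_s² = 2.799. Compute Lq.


ρ = λ·E[S] = 1.77·0.1528 = 0.2705
Lq = ρ²(1+C_s²)/(2(1−ρ)) = 0.07315·(1+2.799)/(2·0.7295)
= 0.07315·3.7990/1.4591 = 0.19045

Final: 0.19045


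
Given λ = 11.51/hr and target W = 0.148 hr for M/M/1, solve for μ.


W = 1/(μ−λ) ⇒ μ − λ = 1/W = 1/0.148 = 6.7568
μ = λ + 1/W = 11.51 + 6.7568 = 18.2668 per hr

Final: 18.2668 /hr


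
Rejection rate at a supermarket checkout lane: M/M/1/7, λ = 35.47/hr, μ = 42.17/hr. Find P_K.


ρ = λ/μ = 35.47/42.17 = 0.8411
P_K = (1−ρ)ρ^K/(1−ρ^(K+1)) = (0.1589·0.297854)/(1 − 0.250531)
= 0.047323/0.749469 = 0.063142

Final: 0.063142


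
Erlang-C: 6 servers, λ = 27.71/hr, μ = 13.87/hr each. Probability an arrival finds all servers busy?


a = λ/μ = 1.9978; ρ = a/6 = 0.3330
P₀ = 0.135429 (from M/M/c formula)
C(c,a) = [a^c/(c!(1−ρ))]·P₀ = [63.58584/(720·0.6670)]·0.135429
= 0.13240·0.135429 = 0.017931

Final: 0.017931


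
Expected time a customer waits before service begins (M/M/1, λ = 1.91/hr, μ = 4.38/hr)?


ρ = 1.91/4.38 = 0.4361
Wq = ρ/(μ−λ) = 0.4361/(4.38 − 1.91) = 0.4361/2.47 = 0.1765 hr

Final: 0.1765 hr


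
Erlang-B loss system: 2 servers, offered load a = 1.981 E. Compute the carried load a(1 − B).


B(2,1.981) = 0.396947 (Erlang-B)
Carried load = a(1 − B) = 1.981·(1 − 0.396947) = 1.981·0.603053 = 1.1946 E

Final: 1.1946 Erlangs


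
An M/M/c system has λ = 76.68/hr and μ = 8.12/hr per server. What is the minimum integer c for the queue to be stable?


Stability requires cμ > λ ⇔ c > λ/μ.
λ/μ = 76.68/8.12 = 9.4433
Minimum integer c = ⌊9.4433⌋ + 1 = 10
Check: 10·8.12 = 81.20 > 76.68, while 9·8.12 = 73.08 ≤ 76.68

Final: 10 servers


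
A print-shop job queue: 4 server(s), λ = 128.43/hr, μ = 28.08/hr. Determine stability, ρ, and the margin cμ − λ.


Total capacity cμ = 4·28.08 = 112.32/hr
ρ = λ/(cμ) = 128.43/112.32 = 1.1434
Stable ⇔ ρ < 1: NO
Spare capacity = cμ − λ = 112.32 − 128.43 = -16.11/hr

Final: ρ = 1.1434; unstable; margin = -16.11/hr


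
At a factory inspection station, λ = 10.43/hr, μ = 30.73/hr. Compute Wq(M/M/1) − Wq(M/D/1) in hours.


ρ = 10.43/30.73 = 0.3394
Wq(M/M/1) = ρ/(μ−λ) = 0.3394/20.30 = 0.01672 hr
Wq(M/D/1) = ρ/(2(μ−λ)) = 0.008360 hr
Savings = 0.01672 − 0.008360 = 0.008360 hr

Final: 0.008360 hr


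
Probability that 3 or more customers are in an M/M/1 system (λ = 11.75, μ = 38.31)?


ρ = 11.75/38.31 = 0.3067
P(N ≥ n) = ρ^n = 0.3067^3 = 0.028852

Final: 0.028852


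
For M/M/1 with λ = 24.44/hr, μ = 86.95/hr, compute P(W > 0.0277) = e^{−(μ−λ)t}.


W ~ Exponential(μ−λ) for M/M/1.
μ − λ = 86.95 − 24.44 = 62.5100
P(W > t) = e^{−(μ−λ)t} = e^{−1.7315} = 0.177014

Final: 0.177014


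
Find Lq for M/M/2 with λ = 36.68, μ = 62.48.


a = λ/μ = 0.5871; ρ = a/2 = 0.2935
P₀ = 0.546152
Lq = P₀·a^c·ρ / (c!·(1−ρ)²) = 0.546152·0.34465·0.2935/(2·0.49909)
= 0.05535

Final: 0.05535


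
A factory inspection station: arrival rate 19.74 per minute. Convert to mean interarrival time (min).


Mean interarrival time = 1/λ = 1/19.74 minute = 0.05066 minute
In minutes: 0.05066 × 1 = 0.05066 min

Final: 0.05066 min


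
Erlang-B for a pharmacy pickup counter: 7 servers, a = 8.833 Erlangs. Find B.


B(c,a) = (a^c/c!) / Σ_{k=0}^{c} a^k/k!
a^7/7! = 832.390426
Σ terms (k=0..7): 1.00000 + 8.83300 + 39.01094 + 114.86122 + 253.64230 + 448.08448 + 659.65504 + 832.39043 = 2357.477420
B = 832.390426/2357.477420 = 0.353085

Final: 0.353085


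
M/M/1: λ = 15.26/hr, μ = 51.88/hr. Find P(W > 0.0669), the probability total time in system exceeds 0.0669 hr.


W ~ Exponential(μ−λ) for M/M/1.
μ − λ = 51.88 − 15.26 = 36.6200
P(W > t) = e^{−(μ−λ)t} = e^{−2.4499} = 0.086304

Final: 0.086304


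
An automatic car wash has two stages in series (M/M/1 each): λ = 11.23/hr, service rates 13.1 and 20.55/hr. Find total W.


Each node sees arrival rate λ = 11.23/hr (tandem ⇒ throughput preserved).
W₁ = 1/(μ₁−λ) = 1/(13.1−11.23) = 0.53476 hr
W₂ = 1/(μ₂−λ) = 1/(20.55−11.23) = 0.10730 hr
W_total = W₁ + W₂ = 0.53476 + 0.10730 = 0.64206 hr

Final: 0.64206 hr


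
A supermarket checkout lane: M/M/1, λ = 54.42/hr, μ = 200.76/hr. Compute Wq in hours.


ρ = 54.42/200.76 = 0.2711
Wq = ρ/(μ−λ) = 0.2711/(200.76 − 54.42) = 0.2711/146.34 = 0.001852 hr

Final: 0.001852 hr


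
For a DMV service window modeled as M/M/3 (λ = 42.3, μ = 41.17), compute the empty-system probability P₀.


a = λ/μ = 42.3/41.17 = 1.0274; ρ = a/c = 0.3425
Σ_{k=0}^{2} a^k/k! (terms k=0..2) = 1.00000 + 1.02745 + 0.52782 = 2.55527
Tail: a^3/(3!(1−ρ)) = 1.08462/(6·0.6575) = 0.27493
P₀ = 1/(2.55527 + 0.27493) = 1/2.83020 = 0.353332

Final: 0.353332


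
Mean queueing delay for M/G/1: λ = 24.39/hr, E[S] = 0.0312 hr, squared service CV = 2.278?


ρ = λ·E[S] = 24.39·0.0312 = 0.7610
E[S²] = E[S]²(1+C_s²) = 0.0312²·(1+2.278) = 0.003191
Wq = λ·E[S²]/(2(1−ρ)) = 24.39·0.003191/(2·0.2390) = 0.16280 hr

Final: 0.16280 hr


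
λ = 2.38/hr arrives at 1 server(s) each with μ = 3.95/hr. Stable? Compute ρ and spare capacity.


Total capacity cμ = 1·3.95 = 3.95/hr
ρ = λ/(cμ) = 2.38/3.95 = 0.6025
Stable ⇔ ρ < 1: YES
Spare capacity = cμ − λ = 3.95 − 2.38 = 1.57/hr

Final: ρ = 0.6025; stable; margin = 1.57/hr


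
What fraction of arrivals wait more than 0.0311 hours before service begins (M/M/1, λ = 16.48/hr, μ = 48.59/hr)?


ρ = 16.48/48.59 = 0.3392
P(Wq > t) = ρ·e^{−(μ−λ)t} = 0.3392·e^{−0.9986}
= 0.3392·0.368387 = 0.124944

Final: 0.124944


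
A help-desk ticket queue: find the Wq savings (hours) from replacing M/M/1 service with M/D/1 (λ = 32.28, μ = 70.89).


ρ = 32.28/70.89 = 0.4554
Wq(M/M/1) = ρ/(μ−λ) = 0.4554/38.61 = 0.01179 hr
Wq(M/D/1) = ρ/(2(μ−λ)) = 0.005897 hr
Savings = 0.01179 − 0.005897 = 0.005897 hr

Final: 0.005897 hr


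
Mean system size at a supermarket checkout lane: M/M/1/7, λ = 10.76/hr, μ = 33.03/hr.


ρ = 10.76/33.03 = 0.3258
L = ρ[1 − (K+1)ρ^K + Kρ^(K+1)] / [(1−ρ)(1−ρ^(K+1))]
Numerator: 0.3258·(1 − 8·0.0003893 + 7·0.0001268) = 0.325039
Denominator: (0.6742)·(0.999873) = 0.674150
L = 0.325039/0.674150 = 0.4821

Final: 0.4821


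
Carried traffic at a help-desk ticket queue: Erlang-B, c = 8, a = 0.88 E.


B(8,0.88) = 0.000003700 (Erlang-B)
Carried load = a(1 − B) = 0.88·(1 − 0.000003700) = 0.88·0.999996 = 0.8800 E

Final: 0.8800 Erlangs


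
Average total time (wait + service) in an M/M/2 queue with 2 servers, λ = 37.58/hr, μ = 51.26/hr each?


a = 0.7331; ρ = 0.3666; P₀ = 0.463526
Lq = P₀·a^c·ρ/(c!(1−ρ)²) = 0.11380
Wq = Lq/λ = 0.11380/37.58 = 0.003028 hr
W = Wq + 1/μ = 0.003028 + 0.01951 = 0.02254 hr

Final: 0.02254 hr


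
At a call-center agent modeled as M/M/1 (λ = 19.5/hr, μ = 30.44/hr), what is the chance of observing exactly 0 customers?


ρ = 19.5/30.44 = 0.6406
P_n = (1−ρ)·ρ^n = (1 − 0.6406)·0.6406^0 = 0.3594·1.000000 = 0.359396

Final: 0.359396


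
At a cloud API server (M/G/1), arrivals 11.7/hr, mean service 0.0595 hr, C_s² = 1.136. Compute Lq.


ρ = λ·E[S] = 11.7·0.0595 = 0.6961
Lq = ρ²(1+C_s²)/(2(1−ρ)) = 0.4846·(1+1.136)/(2·0.3039)
= 0.4846·2.1360/0.6077 = 1.70340

Final: 1.70340


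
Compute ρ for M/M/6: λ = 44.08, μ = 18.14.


ρ = λ/(cμ) = 44.08/(6·18.14) = 44.08/108.84 = 0.4050

Final: 0.4050


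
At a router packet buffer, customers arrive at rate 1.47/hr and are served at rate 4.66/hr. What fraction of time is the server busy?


ρ = λ/μ = 1.47/4.66 = 0.3155

Final: 0.3155


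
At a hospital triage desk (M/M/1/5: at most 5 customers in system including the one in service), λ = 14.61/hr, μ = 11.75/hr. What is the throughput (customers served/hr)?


ρ = 1.2434; P_K = (1−ρ)ρ^5/(1−ρ^6) = 0.268380
λ_eff = λ(1 − P_K) = 14.61·(1 − 0.268380) = 14.61·0.731620 = 10.6890 /hr

Final: 10.6890 /hr


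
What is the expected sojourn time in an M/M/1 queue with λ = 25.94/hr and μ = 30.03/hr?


W = 1/(μ−λ) = 1/(30.03 − 25.94) = 1/4.09 = 0.2445 hr

Final: 0.2445 hr


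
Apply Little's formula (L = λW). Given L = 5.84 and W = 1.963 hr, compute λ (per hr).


λ = L/W = 5.84/1.963 = 2.9750 /hr

Final: 2.9750 /hr


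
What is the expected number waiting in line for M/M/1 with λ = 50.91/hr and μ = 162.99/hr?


ρ = 50.91/162.99 = 0.3124
Lq = ρ²/(1−ρ) = 0.09756/0.6876 = 0.1419

Final: 0.1419


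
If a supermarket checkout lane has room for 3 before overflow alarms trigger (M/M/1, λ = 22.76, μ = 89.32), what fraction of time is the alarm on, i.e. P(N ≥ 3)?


ρ = 22.76/89.32 = 0.2548
P(N ≥ n) = ρ^n = 0.2548^3 = 0.016545

Final: 0.016545


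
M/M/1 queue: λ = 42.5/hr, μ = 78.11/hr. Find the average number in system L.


ρ = λ/μ = 42.5/78.11 = 0.5441
L = ρ/(1−ρ) = 0.5441/(1 − 0.5441) = 0.5441/0.4559 = 1.1935

Final: 1.1935


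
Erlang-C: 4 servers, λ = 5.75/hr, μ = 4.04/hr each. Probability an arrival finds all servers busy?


a = λ/μ = 1.4233; ρ = a/4 = 0.3558
P₀ = 0.239118 (from M/M/c formula)
C(c,a) = [a^c/(c!(1−ρ))]·P₀ = [4.10342/(24·0.6442)]·0.239118
= 0.26541·0.239118 = 0.063465

Final: 0.063465


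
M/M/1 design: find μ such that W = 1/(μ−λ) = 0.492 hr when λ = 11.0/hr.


W = 1/(μ−λ) ⇒ μ − λ = 1/W = 1/0.492 = 2.0325
μ = λ + 1/W = 11.0 + 2.0325 = 13.0325 per hr

Final: 13.0325 /hr


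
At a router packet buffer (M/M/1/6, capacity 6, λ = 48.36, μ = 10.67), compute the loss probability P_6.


ρ = λ/μ = 48.36/10.67 = 4.5323
P_K = (1−ρ)ρ^K/(1−ρ^(K+1)) = (-3.5323·8668.246174)/(1 − 39287.383785)
= -30619.137611/-39286.383785 = 0.779383

Final: 0.779383


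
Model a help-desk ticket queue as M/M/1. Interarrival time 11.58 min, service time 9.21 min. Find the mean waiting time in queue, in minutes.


λ = 60/11.58 = 5.1813 /hr
μ = 60/9.21 = 6.5147 /hr
ρ = λ/μ = 5.1813/6.5147 = 0.7953
Wq = ρ/(μ−λ) = 0.7953/(6.5147−5.1813) = 0.59651 hr
In minutes: 0.59651·60 = 35.791 min

Final: 35.791 min


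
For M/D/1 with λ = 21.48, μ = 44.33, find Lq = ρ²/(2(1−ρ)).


ρ = 21.48/44.33 = 0.4845
M/D/1: Lq = ρ²/(2(1−ρ)) = 0.2348/(2·0.5155) = 0.22775

Final: 0.22775


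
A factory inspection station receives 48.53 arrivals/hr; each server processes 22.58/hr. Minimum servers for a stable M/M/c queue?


Stability requires cμ > λ ⇔ c > λ/μ.
λ/μ = 48.53/22.58 = 2.1492
Minimum integer c = ⌊2.1492⌋ + 1 = 3
Check: 3·22.58 = 67.74 > 48.53, while 2·22.58 = 45.16 ≤ 48.53

Final: 3 servers


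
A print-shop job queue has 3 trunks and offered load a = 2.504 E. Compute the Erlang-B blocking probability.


B(c,a) = (a^c/c!) / Σ_{k=0}^{c} a^k/k!
a^3/3! = 2.616687
Σ terms (k=0..3): 1.00000 + 2.50400 + 3.13501 + 2.61669 = 9.255695
B = 2.616687/9.255695 = 0.282711

Final: 0.282711


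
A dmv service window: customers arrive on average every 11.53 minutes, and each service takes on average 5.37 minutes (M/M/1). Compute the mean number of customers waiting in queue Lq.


λ = 60/11.53 = 5.2038 /hr
μ = 60/5.37 = 11.1732 /hr
ρ = λ/μ = 5.2038/11.1732 = 0.4657
Lq = ρ²/(1−ρ) = 0.2169/0.5343 = 0.4060

Final: 0.4060


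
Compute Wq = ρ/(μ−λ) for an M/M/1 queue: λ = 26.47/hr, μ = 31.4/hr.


ρ = 26.47/31.4 = 0.8430
Wq = ρ/(μ−λ) = 0.8430/(31.4 − 26.47) = 0.8430/4.93 = 0.1710 hr

Final: 0.1710 hr


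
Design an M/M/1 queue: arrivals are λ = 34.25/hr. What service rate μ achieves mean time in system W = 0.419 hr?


W = 1/(μ−λ) ⇒ μ − λ = 1/W = 1/0.419 = 2.3866
μ = λ + 1/W = 34.25 + 2.3866 = 36.6366 per hr

Final: 36.6366 /hr


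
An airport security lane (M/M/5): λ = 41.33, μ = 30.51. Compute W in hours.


a = 1.3546; ρ = 0.2709; P₀ = 0.257804
Lq = P₀·a^c·ρ/(c!(1−ρ)²) = 0.004995
Wq = Lq/λ = 0.004995/41.33 = 0.0001209 hr
W = Wq + 1/μ = 0.0001209 + 0.03278 = 0.03290 hr

Final: 0.03290 hr


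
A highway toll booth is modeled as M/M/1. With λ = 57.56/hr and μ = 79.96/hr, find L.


ρ = λ/μ = 57.56/79.96 = 0.7199
L = ρ/(1−ρ) = 0.7199/(1 − 0.7199) = 0.7199/0.2801 = 2.5696

Final: 2.5696


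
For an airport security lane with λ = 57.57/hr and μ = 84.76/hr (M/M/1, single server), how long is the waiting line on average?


ρ = 57.57/84.76 = 0.6792
Lq = ρ²/(1−ρ) = 0.4613/0.3208 = 1.4381

Final: 1.4381


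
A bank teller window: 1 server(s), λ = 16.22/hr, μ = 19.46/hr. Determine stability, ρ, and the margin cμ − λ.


Total capacity cμ = 1·19.46 = 19.46/hr
ρ = λ/(cμ) = 16.22/19.46 = 0.8335
Stable ⇔ ρ < 1: YES
Spare capacity = cμ − λ = 19.46 − 16.22 = 3.24/hr

Final: ρ = 0.8335; stable; margin = 3.24/hr


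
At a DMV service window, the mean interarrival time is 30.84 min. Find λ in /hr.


λ = 1/(interarrival time) in consistent units.
1 hour = 60 min, so λ = 60/30.84 = 1.9455 per hour

Final: 1.9455 /hr


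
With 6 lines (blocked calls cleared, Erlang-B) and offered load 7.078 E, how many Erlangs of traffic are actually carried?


B(6,7.078) = 0.336176 (Erlang-B)
Carried load = a(1 − B) = 7.078·(1 − 0.336176) = 7.078·0.663824 = 4.6985 E

Final: 4.6985 Erlangs


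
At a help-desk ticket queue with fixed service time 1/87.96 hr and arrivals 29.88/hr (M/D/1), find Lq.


ρ = 29.88/87.96 = 0.3397
M/D/1: Lq = ρ²/(2(1−ρ)) = 0.1154/(2·0.6603) = 0.08738

Final: 0.08738


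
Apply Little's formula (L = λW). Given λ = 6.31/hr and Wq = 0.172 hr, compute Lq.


Lq = λWq = 6.31·0.172 = 1.0853

Final: 1.0853


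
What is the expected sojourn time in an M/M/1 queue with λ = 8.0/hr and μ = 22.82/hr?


W = 1/(μ−λ) = 1/(22.82 − 8.0) = 1/14.82 = 0.06748 hr

Final: 0.06748 hr


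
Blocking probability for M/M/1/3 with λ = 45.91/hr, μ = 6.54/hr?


ρ = λ/μ = 45.91/6.54 = 7.0199
P_K = (1−ρ)ρ^K/(1−ρ^(K+1)) = (-6.0199·345.930324)/(1 − 2428.388557)
= -2082.458233/-2427.388557 = 0.857901

Final: 0.857901


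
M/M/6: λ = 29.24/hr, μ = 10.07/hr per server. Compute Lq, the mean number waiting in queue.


a = λ/μ = 2.9037; ρ = a/6 = 0.4839
P₀ = 0.054069
Lq = P₀·a^c·ρ / (c!·(1−ρ)²) = 0.054069·599.35949·0.4839/(720·0.26631)
= 0.08179

Final: 0.08179


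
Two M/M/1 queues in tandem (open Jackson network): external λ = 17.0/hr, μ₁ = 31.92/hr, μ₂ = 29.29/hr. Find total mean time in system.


Each node sees arrival rate λ = 17.0/hr (tandem ⇒ throughput preserved).
W₁ = 1/(μ₁−λ) = 1/(31.92−17.0) = 0.06702 hr
W₂ = 1/(μ₂−λ) = 1/(29.29−17.0) = 0.08137 hr
W_total = W₁ + W₂ = 0.06702 + 0.08137 = 0.14839 hr

Final: 0.14839 hr


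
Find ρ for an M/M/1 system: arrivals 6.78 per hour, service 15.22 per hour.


ρ = λ/μ = 6.78/15.22 = 0.4455

Final: 0.4455


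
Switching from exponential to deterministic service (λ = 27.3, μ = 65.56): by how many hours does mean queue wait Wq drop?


ρ = 27.3/65.56 = 0.4164
Wq(M/M/1) = ρ/(μ−λ) = 0.4164/38.26 = 0.01088 hr
Wq(M/D/1) = ρ/(2(μ−λ)) = 0.005442 hr
Savings = 0.01088 − 0.005442 = 0.005442 hr

Final: 0.005442 hr


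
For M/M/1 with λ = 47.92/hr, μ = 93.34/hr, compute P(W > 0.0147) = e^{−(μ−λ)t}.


W ~ Exponential(μ−λ) for M/M/1.
μ − λ = 93.34 − 47.92 = 45.4200
P(W > t) = e^{−(μ−λ)t} = e^{−0.6677} = 0.512900

Final: 0.512900


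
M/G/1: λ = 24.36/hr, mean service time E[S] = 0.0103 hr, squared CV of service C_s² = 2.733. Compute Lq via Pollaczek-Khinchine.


ρ = λ·E[S] = 24.36·0.0103 = 0.2509
Lq = ρ²(1+C_s²)/(2(1−ρ)) = 0.06295·(1+2.733)/(2·0.7491)
= 0.06295·3.7330/1.4982 = 0.15686

Final: 0.15686


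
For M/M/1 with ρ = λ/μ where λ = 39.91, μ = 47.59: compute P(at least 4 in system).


ρ = 39.91/47.59 = 0.8386
P(N ≥ n) = ρ^n = 0.8386^4 = 0.494611

Final: 0.494611


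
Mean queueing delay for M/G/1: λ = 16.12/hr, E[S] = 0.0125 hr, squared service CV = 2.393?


ρ = λ·E[S] = 16.12·0.0125 = 0.2015
E[S²] = E[S]²(1+C_s²) = 0.0125²·(1+2.393) = 0.0005302
Wq = λ·E[S²]/(2(1−ρ)) = 16.12·0.0005302/(2·0.7985) = 0.005351 hr

Final: 0.005351 hr


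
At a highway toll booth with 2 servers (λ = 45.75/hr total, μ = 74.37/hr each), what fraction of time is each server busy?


ρ = λ/(cμ) = 45.75/(2·74.37) = 45.75/148.74 = 0.3076

Final: 0.3076


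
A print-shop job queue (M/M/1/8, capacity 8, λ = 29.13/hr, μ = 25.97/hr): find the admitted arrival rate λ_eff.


ρ = 1.1217; P_K = (1−ρ)ρ^8/(1−ρ^9) = 0.168389
λ_eff = λ(1 − P_K) = 29.13·(1 − 0.168389) = 29.13·0.831611 = 24.2248 /hr

Final: 24.2248 /hr


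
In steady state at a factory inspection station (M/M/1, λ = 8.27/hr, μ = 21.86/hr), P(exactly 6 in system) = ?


ρ = 8.27/21.86 = 0.3783
P_n = (1−ρ)·ρ^n = (1 − 0.3783)·0.3783^6 = 0.6217·0.002932 = 0.001823

Final: 0.001823


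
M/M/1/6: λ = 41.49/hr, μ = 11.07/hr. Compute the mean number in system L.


ρ = 41.49/11.07 = 3.7480
L = ρ[1 − (K+1)ρ^K + Kρ^(K+1)] / [(1−ρ)(1−ρ^(K+1))]
Numerator: 3.7480·(1 − 7·2771.882928 + 6·10388.927073) = 160905.423360
Denominator: (-2.7480)·(-10387.927073) = 28545.685777
L = 160905.423360/28545.685777 = 5.6368

Final: 5.6368


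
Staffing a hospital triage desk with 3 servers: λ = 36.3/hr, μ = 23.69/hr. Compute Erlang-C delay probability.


a = λ/μ = 1.5323; ρ = a/3 = 0.5108
P₀ = 0.202763 (from M/M/c formula)
C(c,a) = [a^c/(c!(1−ρ))]·P₀ = [3.59770/(6·0.4892)]·0.202763
= 1.22562·0.202763 = 0.248510

Final: 0.248510


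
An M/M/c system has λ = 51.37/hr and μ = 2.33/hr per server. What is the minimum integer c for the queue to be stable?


Stability requires cμ > λ ⇔ c > λ/μ.
λ/μ = 51.37/2.33 = 22.0472
Minimum integer c = ⌊22.0472⌋ + 1 = 23
Check: 23·2.33 = 53.59 > 51.37, while 22·2.33 = 51.26 ≤ 51.37

Final: 23 servers


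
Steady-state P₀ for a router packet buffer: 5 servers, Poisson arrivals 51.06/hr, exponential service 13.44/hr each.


a = λ/μ = 51.06/13.44 = 3.7991; ρ = a/c = 0.7598
Σ_{k=0}^{4} a^k/k! (terms k=0..4) = 1.00000 + 3.79911 + 7.21661 + 9.13889 + 8.67990 = 29.83451
Tail: a^5/(5!(1−ρ)) = 791.42125/(120·0.2402) = 27.45947
P₀ = 1/(29.83451 + 27.45947) = 1/57.29398 = 0.017454

Final: 0.017454


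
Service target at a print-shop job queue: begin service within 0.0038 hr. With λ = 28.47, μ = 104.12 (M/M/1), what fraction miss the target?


ρ = 28.47/104.12 = 0.2734
P(Wq > t) = ρ·e^{−(μ−λ)t} = 0.2734·e^{−0.2875}
= 0.2734·0.750159 = 0.205119

Final: 0.205119


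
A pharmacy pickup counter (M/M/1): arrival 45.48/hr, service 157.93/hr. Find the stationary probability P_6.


ρ = 45.48/157.93 = 0.2880
P_n = (1−ρ)·ρ^n = (1 − 0.2880)·0.2880^6 = 0.7120·0.0005703 = 0.0004061

Final: 0.0004061


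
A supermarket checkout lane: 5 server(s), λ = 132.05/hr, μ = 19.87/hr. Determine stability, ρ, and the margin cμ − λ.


Total capacity cμ = 5·19.87 = 99.35/hr
ρ = λ/(cμ) = 132.05/99.35 = 1.3291
Stable ⇔ ρ < 1: NO
Spare capacity = cμ − λ = 99.35 − 132.05 = -32.70/hr

Final: ρ = 1.3291; unstable; margin = -32.70/hr


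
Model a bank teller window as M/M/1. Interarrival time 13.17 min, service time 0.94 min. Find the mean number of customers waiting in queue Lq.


λ = 60/13.17 = 4.5558 /hr
μ = 60/0.94 = 63.8298 /hr
ρ = λ/μ = 4.5558/63.8298 = 0.07137
Lq = ρ²/(1−ρ) = 0.005094/0.9286 = 0.005486

Final: 0.005486


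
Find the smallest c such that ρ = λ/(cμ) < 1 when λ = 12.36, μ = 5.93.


Stability requires cμ > λ ⇔ c > λ/μ.
λ/μ = 12.36/5.93 = 2.0843
Minimum integer c = ⌊2.0843⌋ + 1 = 3
Check: 3·5.93 = 17.79 > 12.36, while 2·5.93 = 11.86 ≤ 12.36

Final: 3 servers


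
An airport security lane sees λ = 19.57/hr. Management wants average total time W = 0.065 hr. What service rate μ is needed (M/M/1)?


W = 1/(μ−λ) ⇒ μ − λ = 1/W = 1/0.065 = 15.3846
μ = λ + 1/W = 19.57 + 15.3846 = 34.9546 per hr

Final: 34.9546 /hr


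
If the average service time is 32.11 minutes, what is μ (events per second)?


μ = 1/(service time) in consistent units.
1 second = 0.0166667 min, so μ = 0.0166667/32.11 = 0.0005190 per second

Final: 0.0005190 /sec


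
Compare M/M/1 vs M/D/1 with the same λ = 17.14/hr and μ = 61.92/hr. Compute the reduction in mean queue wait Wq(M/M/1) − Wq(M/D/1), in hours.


ρ = 17.14/61.92 = 0.2768
Wq(M/M/1) = ρ/(μ−λ) = 0.2768/44.78 = 0.006182 hr
Wq(M/D/1) = ρ/(2(μ−λ)) = 0.003091 hr
Savings = 0.006182 − 0.003091 = 0.003091 hr

Final: 0.003091 hr


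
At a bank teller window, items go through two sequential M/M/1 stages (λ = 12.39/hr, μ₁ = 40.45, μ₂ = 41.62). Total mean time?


Each node sees arrival rate λ = 12.39/hr (tandem ⇒ throughput preserved).
W₁ = 1/(μ₁−λ) = 1/(40.45−12.39) = 0.03564 hr
W₂ = 1/(μ₂−λ) = 1/(41.62−12.39) = 0.03421 hr
W_total = W₁ + W₂ = 0.03564 + 0.03421 = 0.06985 hr

Final: 0.06985 hr


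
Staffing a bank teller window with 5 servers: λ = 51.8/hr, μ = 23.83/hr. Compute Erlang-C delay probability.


a = λ/μ = 2.1737; ρ = a/5 = 0.4347
P₀ = 0.112437 (from M/M/c formula)
C(c,a) = [a^c/(c!(1−ρ))]·P₀ = [48.53204/(120·0.5653)]·0.112437
= 0.71549·0.112437 = 0.080447

Final: 0.080447


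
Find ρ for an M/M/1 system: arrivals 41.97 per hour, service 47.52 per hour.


ρ = λ/μ = 41.97/47.52 = 0.8832

Final: 0.8832


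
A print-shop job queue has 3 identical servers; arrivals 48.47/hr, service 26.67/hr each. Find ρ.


ρ = λ/(cμ) = 48.47/(3·26.67) = 48.47/80.01 = 0.6058

Final: 0.6058


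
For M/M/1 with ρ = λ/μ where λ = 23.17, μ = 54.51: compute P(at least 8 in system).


ρ = 23.17/54.51 = 0.4251
P(N ≥ n) = ρ^n = 0.4251^8 = 0.001066

Final: 0.001066


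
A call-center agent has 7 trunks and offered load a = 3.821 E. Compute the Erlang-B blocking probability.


B(c,a) = (a^c/c!) / Σ_{k=0}^{c} a^k/k!
a^7/7! = 2.359439
Σ terms (k=0..7): 1.00000 + 3.82100 + 7.30002 + 9.29779 + 8.88172 + 6.78741 + 4.32245 + 2.35944 = 43.769824
B = 2.359439/43.769824 = 0.053906

Final: 0.053906


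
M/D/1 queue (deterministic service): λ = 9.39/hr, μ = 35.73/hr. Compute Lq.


ρ = 9.39/35.73 = 0.2628
M/D/1: Lq = ρ²/(2(1−ρ)) = 0.06907/(2·0.7372) = 0.04684

Final: 0.04684


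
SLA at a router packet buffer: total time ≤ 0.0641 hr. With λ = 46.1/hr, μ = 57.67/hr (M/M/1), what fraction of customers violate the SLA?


W ~ Exponential(μ−λ) for M/M/1.
μ − λ = 57.67 − 46.1 = 11.5700
P(W > t) = e^{−(μ−λ)t} = e^{−0.7416} = 0.476334

Final: 0.476334


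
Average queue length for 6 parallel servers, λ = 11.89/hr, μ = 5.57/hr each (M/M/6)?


a = λ/μ = 2.1346; ρ = a/6 = 0.3558
P₀ = 0.118026
Lq = P₀·a^c·ρ / (c!·(1−ρ)²) = 0.118026·94.61499·0.3558/(720·0.41503)
= 0.01330

Final: 0.01330


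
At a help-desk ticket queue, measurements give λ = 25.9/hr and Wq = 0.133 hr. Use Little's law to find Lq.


Lq = λWq = 25.9·0.133 = 3.4447

Final: 3.4447


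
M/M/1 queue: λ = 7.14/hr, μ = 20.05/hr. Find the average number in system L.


ρ = λ/μ = 7.14/20.05 = 0.3561
L = ρ/(1−ρ) = 0.3561/(1 − 0.3561) = 0.3561/0.6439 = 0.5531

Final: 0.5531


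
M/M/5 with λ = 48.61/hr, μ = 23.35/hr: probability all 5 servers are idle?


a = λ/μ = 48.61/23.35 = 2.0818; ρ = a/c = 0.4164
Σ_{k=0}^{4} a^k/k! (terms k=0..4) = 1.00000 + 2.08180 + 2.16694 + 1.50371 + 0.78261 = 7.53506
Tail: a^5/(5!(1−ρ)) = 39.10152/(120·0.5836) = 0.55830
P₀ = 1/(7.53506 + 0.55830) = 1/8.09336 = 0.123558

Final: 0.123558


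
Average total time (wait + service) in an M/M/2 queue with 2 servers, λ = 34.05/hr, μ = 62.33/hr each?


a = 0.5463; ρ = 0.2731; P₀ = 0.570916
Lq = P₀·a^c·ρ/(c!(1−ρ)²) = 0.04404
Wq = Lq/λ = 0.04404/34.05 = 0.001293 hr
W = Wq + 1/μ = 0.001293 + 0.01604 = 0.01734 hr

Final: 0.01734 hr


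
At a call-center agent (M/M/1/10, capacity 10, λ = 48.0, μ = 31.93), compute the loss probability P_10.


ρ = λ/μ = 48.0/31.93 = 1.5033
P_K = (1−ρ)ρ^K/(1−ρ^(K+1)) = (-0.5033·58.941772)/(1 − 88.606485)
= -29.664713/-87.606485 = 0.338613

Final: 0.338613


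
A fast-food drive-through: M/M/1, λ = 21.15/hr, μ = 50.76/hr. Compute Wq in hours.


ρ = 21.15/50.76 = 0.4167
Wq = ρ/(μ−λ) = 0.4167/(50.76 − 21.15) = 0.4167/29.61 = 0.01407 hr

Final: 0.01407 hr


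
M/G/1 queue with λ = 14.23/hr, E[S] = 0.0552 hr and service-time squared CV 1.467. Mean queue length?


ρ = λ·E[S] = 14.23·0.0552 = 0.7855
Lq = ρ²(1+C_s²)/(2(1−ρ)) = 0.6170·(1+1.467)/(2·0.2145)
= 0.6170·2.4670/0.4290 = 3.54807

Final: 3.54807


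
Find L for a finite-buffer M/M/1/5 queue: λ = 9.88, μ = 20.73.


ρ = 9.88/20.73 = 0.4766
L = ρ[1 − (K+1)ρ^K + Kρ^(K+1)] / [(1−ρ)(1−ρ^(K+1))]
Numerator: 0.4766·(1 − 6·0.024592 + 5·0.011720) = 0.434211
Denominator: (0.5234)·(0.988280) = 0.517262
L = 0.434211/0.517262 = 0.8394

Final: 0.8394


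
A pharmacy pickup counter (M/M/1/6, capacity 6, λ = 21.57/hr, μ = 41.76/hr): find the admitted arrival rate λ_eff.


ρ = 0.5165; P_K = (1−ρ)ρ^6/(1−ρ^7) = 0.009272
λ_eff = λ(1 − P_K) = 21.57·(1 − 0.009272) = 21.57·0.990728 = 21.3700 /hr

Final: 21.3700 /hr


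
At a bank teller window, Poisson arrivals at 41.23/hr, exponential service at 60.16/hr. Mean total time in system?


W = 1/(μ−λ) = 1/(60.16 − 41.23) = 1/18.93 = 0.05283 hr

Final: 0.05283 hr


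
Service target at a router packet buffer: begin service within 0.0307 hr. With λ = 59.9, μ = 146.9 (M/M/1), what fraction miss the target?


ρ = 59.9/146.9 = 0.4078
P(Wq > t) = ρ·e^{−(μ−λ)t} = 0.4078·e^{−2.6709}
= 0.4078·0.069190 = 0.028213

Final: 0.028213


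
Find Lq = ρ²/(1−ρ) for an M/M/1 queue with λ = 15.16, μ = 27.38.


ρ = 15.16/27.38 = 0.5537
Lq = ρ²/(1−ρ) = 0.3066/0.4463 = 0.6869

Final: 0.6869


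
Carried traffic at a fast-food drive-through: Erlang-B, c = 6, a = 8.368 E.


B(6,8.368) = 0.409282 (Erlang-B)
Carried load = a(1 − B) = 8.368·(1 − 0.409282) = 8.368·0.590718 = 4.9431 E

Final: 4.9431 Erlangs


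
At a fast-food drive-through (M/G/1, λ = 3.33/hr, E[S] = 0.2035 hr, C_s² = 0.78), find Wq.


ρ = λ·E[S] = 3.33·0.2035 = 0.6777
E[S²] = E[S]²(1+C_s²) = 0.2035²·(1+0.78) = 0.073714
Wq = λ·E[S²]/(2(1−ρ)) = 3.33·0.073714/(2·0.3223) = 0.38075 hr

Final: 0.38075 hr


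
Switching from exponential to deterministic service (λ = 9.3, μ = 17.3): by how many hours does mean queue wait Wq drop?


ρ = 9.3/17.3 = 0.5376
Wq(M/M/1) = ρ/(μ−λ) = 0.5376/8.00 = 0.06720 hr
Wq(M/D/1) = ρ/(2(μ−λ)) = 0.03360 hr
Savings = 0.06720 − 0.03360 = 0.03360 hr

Final: 0.03360 hr


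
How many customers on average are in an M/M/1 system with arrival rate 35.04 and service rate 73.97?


ρ = λ/μ = 35.04/73.97 = 0.4737
L = ρ/(1−ρ) = 0.4737/(1 − 0.4737) = 0.4737/0.5263 = 0.9001

Final: 0.9001


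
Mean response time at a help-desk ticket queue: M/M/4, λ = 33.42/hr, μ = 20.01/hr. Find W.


a = 1.6702; ρ = 0.4175; P₀ = 0.185254
Lq = P₀·a^c·ρ/(c!(1−ρ)²) = 0.07392
Wq = Lq/λ = 0.07392/33.42 = 0.002212 hr
W = Wq + 1/μ = 0.002212 + 0.04998 = 0.05219 hr

Final: 0.05219 hr


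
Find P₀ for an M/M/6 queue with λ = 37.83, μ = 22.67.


a = λ/μ = 37.83/22.67 = 1.6687; ρ = a/c = 0.2781
Σ_{k=0}^{5} a^k/k! (terms k=0..5) = 1.00000 + 1.66873 + 1.39232 + 0.77447 + 0.32309 + 0.10783 = 5.26644
Tail: a^6/(6!(1−ρ)) = 21.59280/(720·0.7219) = 0.04154
P₀ = 1/(5.26644 + 0.04154) = 1/5.30798 = 0.188395

Final: 0.188395


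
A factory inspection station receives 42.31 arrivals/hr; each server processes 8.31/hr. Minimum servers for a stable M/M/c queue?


Stability requires cμ > λ ⇔ c > λ/μ.
λ/μ = 42.31/8.31 = 5.0915
Minimum integer c = ⌊5.0915⌋ + 1 = 6
Check: 6·8.31 = 49.86 > 42.31, while 5·8.31 = 41.55 ≤ 42.31

Final: 6 servers


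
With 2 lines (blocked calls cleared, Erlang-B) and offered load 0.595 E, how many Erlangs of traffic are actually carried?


B(2,0.595) = 0.099893 (Erlang-B)
Carried load = a(1 − B) = 0.595·(1 − 0.099893) = 0.595·0.900107 = 0.5356 E

Final: 0.5356 Erlangs


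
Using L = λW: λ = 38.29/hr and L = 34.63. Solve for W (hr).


W = L/λ = 34.63/38.29 = 0.9044 hr

Final: 0.9044 hr


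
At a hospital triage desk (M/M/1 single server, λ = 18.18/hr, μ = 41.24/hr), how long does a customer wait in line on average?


ρ = 18.18/41.24 = 0.4408
Wq = ρ/(μ−λ) = 0.4408/(41.24 − 18.18) = 0.4408/23.06 = 0.01912 hr

Final: 0.01912 hr


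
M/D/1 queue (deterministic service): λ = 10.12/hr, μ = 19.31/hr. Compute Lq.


ρ = 10.12/19.31 = 0.5241
M/D/1: Lq = ρ²/(2(1−ρ)) = 0.2747/(2·0.4759) = 0.28856

Final: 0.28856


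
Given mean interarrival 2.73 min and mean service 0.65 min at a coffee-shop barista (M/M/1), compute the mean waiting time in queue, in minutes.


λ = 60/2.73 = 21.9780 /hr
μ = 60/0.65 = 92.3077 /hr
ρ = λ/μ = 21.9780/92.3077 = 0.2381
Wq = ρ/(μ−λ) = 0.2381/(92.3077−21.9780) = 0.003385 hr
In minutes: 0.003385·60 = 0.2031 min

Final: 0.2031 min


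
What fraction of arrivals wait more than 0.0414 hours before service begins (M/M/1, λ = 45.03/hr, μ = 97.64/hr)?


ρ = 45.03/97.64 = 0.4612
P(Wq > t) = ρ·e^{−(μ−λ)t} = 0.4612·e^{−2.1781}
= 0.4612·0.113262 = 0.052234

Final: 0.052234


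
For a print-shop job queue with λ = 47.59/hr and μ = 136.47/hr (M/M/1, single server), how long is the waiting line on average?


ρ = 47.59/136.47 = 0.3487
Lq = ρ²/(1−ρ) = 0.1216/0.6513 = 0.1867

Final: 0.1867


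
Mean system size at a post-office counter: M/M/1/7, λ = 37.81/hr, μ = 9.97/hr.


ρ = 37.81/9.97 = 3.7924
L = ρ[1 − (K+1)ρ^K + Kρ^(K+1)] / [(1−ρ)(1−ρ^(K+1))]
Numerator: 3.7924·(1 − 8·11281.858109 + 7·42785.060694) = 793522.907014
Denominator: (-2.7924)·(-42784.060694) = 119469.232670
L = 793522.907014/119469.232670 = 6.6421

Final: 6.6421


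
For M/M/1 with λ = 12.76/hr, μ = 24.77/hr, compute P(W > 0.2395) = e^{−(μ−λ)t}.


W ~ Exponential(μ−λ) for M/M/1.
μ − λ = 24.77 − 12.76 = 12.0100
P(W > t) = e^{−(μ−λ)t} = e^{−2.8764} = 0.056337

Final: 0.056337


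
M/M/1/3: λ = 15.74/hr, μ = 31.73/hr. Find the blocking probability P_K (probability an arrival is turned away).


ρ = λ/μ = 15.74/31.73 = 0.4961
P_K = (1−ρ)ρ^K/(1−ρ^(K+1)) = (0.5039·0.122069)/(1 − 0.060553)
= 0.061515/0.939447 = 0.065480

Final: 0.065480


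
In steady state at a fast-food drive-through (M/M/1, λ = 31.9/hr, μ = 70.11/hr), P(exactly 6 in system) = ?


ρ = 31.9/70.11 = 0.4550
P_n = (1−ρ)·ρ^n = (1 − 0.4550)·0.4550^6 = 0.5450·0.008873 = 0.004836

Final: 0.004836


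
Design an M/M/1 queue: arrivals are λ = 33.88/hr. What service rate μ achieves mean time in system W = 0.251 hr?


W = 1/(μ−λ) ⇒ μ − λ = 1/W = 1/0.251 = 3.9841
μ = λ + 1/W = 33.88 + 3.9841 = 37.8641 per hr

Final: 37.8641 /hr


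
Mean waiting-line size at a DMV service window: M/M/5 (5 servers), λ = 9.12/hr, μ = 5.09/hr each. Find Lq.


a = λ/μ = 1.7917; ρ = a/5 = 0.3583
P₀ = 0.165978
Lq = P₀·a^c·ρ / (c!·(1−ρ)²) = 0.165978·18.46653·0.3583/(120·0.41172)
= 0.02223

Final: 0.02223


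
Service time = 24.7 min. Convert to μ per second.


μ = 1/(service time) in consistent units.
1 second = 0.0166667 min, so μ = 0.0166667/24.7 = 0.0006748 per second

Final: 0.0006748 /sec


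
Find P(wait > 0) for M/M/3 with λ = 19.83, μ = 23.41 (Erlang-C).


a = λ/μ = 0.8471; ρ = a/3 = 0.2824
P₀ = 0.426076 (from M/M/c formula)
C(c,a) = [a^c/(c!(1−ρ))]·P₀ = [0.60780/(6·0.7176)]·0.426076
= 0.14116·0.426076 = 0.060144

Final: 0.060144


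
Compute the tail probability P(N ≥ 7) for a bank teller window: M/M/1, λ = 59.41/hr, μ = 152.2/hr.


ρ = 59.41/152.2 = 0.3903
P(N ≥ n) = ρ^n = 0.3903^7 = 0.001381

Final: 0.001381


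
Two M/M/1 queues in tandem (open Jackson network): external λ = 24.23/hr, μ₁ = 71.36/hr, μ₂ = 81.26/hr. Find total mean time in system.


Each node sees arrival rate λ = 24.23/hr (tandem ⇒ throughput preserved).
W₁ = 1/(μ₁−λ) = 1/(71.36−24.23) = 0.02122 hr
W₂ = 1/(μ₂−λ) = 1/(81.26−24.23) = 0.01753 hr
W_total = W₁ + W₂ = 0.02122 + 0.01753 = 0.03875 hr

Final: 0.03875 hr


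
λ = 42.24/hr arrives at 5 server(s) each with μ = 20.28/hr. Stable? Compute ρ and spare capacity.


Total capacity cμ = 5·20.28 = 101.40/hr
ρ = λ/(cμ) = 42.24/101.40 = 0.4166
Stable ⇔ ρ < 1: YES
Spare capacity = cμ − λ = 101.40 − 42.24 = 59.16/hr

Final: ρ = 0.4166; stable; margin = 59.16/hr


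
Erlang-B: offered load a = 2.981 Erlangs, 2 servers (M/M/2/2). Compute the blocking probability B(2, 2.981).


B(c,a) = (a^c/c!) / Σ_{k=0}^{c} a^k/k!
a^2/2! = 4.443180
Σ terms (k=0..2): 1.00000 + 2.98100 + 4.44318 = 8.424180
B = 4.443180/8.424180 = 0.527432

Final: 0.527432


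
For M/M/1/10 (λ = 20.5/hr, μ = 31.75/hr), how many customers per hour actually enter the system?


ρ = 0.6457; P_K = (1−ρ)ρ^10/(1−ρ^11) = 0.004498
λ_eff = λ(1 − P_K) = 20.5·(1 − 0.004498) = 20.5·0.995502 = 20.4078 /hr

Final: 20.4078 /hr


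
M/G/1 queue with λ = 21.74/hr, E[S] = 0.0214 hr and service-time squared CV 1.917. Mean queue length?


ρ = λ·E[S] = 21.74·0.0214 = 0.4652
Lq = ρ²(1+C_s²)/(2(1−ρ)) = 0.2164·(1+1.917)/(2·0.5348)
= 0.2164·2.9170/1.0695 = 0.59032

Final: 0.59032


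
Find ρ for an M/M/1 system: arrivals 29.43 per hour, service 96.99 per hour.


ρ = λ/μ = 29.43/96.99 = 0.3034

Final: 0.3034


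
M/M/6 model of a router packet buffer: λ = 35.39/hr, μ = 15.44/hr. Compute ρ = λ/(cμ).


ρ = λ/(cμ) = 35.39/(6·15.44) = 35.39/92.64 = 0.3820

Final: 0.3820


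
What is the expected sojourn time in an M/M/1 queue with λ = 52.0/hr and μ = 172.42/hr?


W = 1/(μ−λ) = 1/(172.42 − 52.0) = 1/120.42 = 0.008304 hr

Final: 0.008304 hr


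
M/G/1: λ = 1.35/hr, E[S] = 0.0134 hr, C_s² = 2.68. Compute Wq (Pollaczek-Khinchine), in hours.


ρ = λ·E[S] = 1.35·0.0134 = 0.01809
E[S²] = E[S]²(1+C_s²) = 0.0134²·(1+2.68) = 0.0006608
Wq = λ·E[S²]/(2(1−ρ)) = 1.35·0.0006608/(2·0.9819) = 0.0004542 hr

Final: 0.0004542 hr


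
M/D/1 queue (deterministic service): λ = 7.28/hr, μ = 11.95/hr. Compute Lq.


ρ = 7.28/11.95 = 0.6092
M/D/1: Lq = ρ²/(2(1−ρ)) = 0.3711/(2·0.3908) = 0.47484

Final: 0.47484


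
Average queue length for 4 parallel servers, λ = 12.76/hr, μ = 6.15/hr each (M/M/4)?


a = λ/μ = 2.0748; ρ = a/4 = 0.5187
P₀ = 0.120192
Lq = P₀·a^c·ρ / (c!·(1−ρ)²) = 0.120192·18.53114·0.5187/(24·0.23165)
= 0.20780

Final: 0.20780


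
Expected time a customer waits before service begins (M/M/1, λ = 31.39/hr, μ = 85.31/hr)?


ρ = 31.39/85.31 = 0.3680
Wq = ρ/(μ−λ) = 0.3680/(85.31 − 31.39) = 0.3680/53.92 = 0.006824 hr

Final: 0.006824 hr
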